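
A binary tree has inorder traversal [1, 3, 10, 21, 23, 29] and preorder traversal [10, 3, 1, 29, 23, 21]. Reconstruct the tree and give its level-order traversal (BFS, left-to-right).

Inorder:  [1, 3, 10, 21, 23, 29]
Preorder: [10, 3, 1, 29, 23, 21]
Algorithm: preorder visits root first, so consume preorder in order;
for each root, split the current inorder slice at that value into
left-subtree inorder and right-subtree inorder, then recurse.
Recursive splits:
  root=10; inorder splits into left=[1, 3], right=[21, 23, 29]
  root=3; inorder splits into left=[1], right=[]
  root=1; inorder splits into left=[], right=[]
  root=29; inorder splits into left=[21, 23], right=[]
  root=23; inorder splits into left=[21], right=[]
  root=21; inorder splits into left=[], right=[]
Reconstructed level-order: [10, 3, 29, 1, 23, 21]


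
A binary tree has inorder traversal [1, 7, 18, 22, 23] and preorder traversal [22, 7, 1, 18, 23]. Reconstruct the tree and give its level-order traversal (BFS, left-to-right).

Inorder:  [1, 7, 18, 22, 23]
Preorder: [22, 7, 1, 18, 23]
Algorithm: preorder visits root first, so consume preorder in order;
for each root, split the current inorder slice at that value into
left-subtree inorder and right-subtree inorder, then recurse.
Recursive splits:
  root=22; inorder splits into left=[1, 7, 18], right=[23]
  root=7; inorder splits into left=[1], right=[18]
  root=1; inorder splits into left=[], right=[]
  root=18; inorder splits into left=[], right=[]
  root=23; inorder splits into left=[], right=[]
Reconstructed level-order: [22, 7, 23, 1, 18]


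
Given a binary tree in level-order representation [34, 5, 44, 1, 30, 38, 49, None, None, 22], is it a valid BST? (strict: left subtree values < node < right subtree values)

Level-order array: [34, 5, 44, 1, 30, 38, 49, None, None, 22]
Validate using subtree bounds (lo, hi): at each node, require lo < value < hi,
then recurse left with hi=value and right with lo=value.
Preorder trace (stopping at first violation):
  at node 34 with bounds (-inf, +inf): OK
  at node 5 with bounds (-inf, 34): OK
  at node 1 with bounds (-inf, 5): OK
  at node 30 with bounds (5, 34): OK
  at node 22 with bounds (5, 30): OK
  at node 44 with bounds (34, +inf): OK
  at node 38 with bounds (34, 44): OK
  at node 49 with bounds (44, +inf): OK
No violation found at any node.
Result: Valid BST


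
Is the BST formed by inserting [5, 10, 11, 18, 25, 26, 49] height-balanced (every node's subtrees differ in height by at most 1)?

Tree (level-order array): [5, None, 10, None, 11, None, 18, None, 25, None, 26, None, 49]
Definition: a tree is height-balanced if, at every node, |h(left) - h(right)| <= 1 (empty subtree has height -1).
Bottom-up per-node check:
  node 49: h_left=-1, h_right=-1, diff=0 [OK], height=0
  node 26: h_left=-1, h_right=0, diff=1 [OK], height=1
  node 25: h_left=-1, h_right=1, diff=2 [FAIL (|-1-1|=2 > 1)], height=2
  node 18: h_left=-1, h_right=2, diff=3 [FAIL (|-1-2|=3 > 1)], height=3
  node 11: h_left=-1, h_right=3, diff=4 [FAIL (|-1-3|=4 > 1)], height=4
  node 10: h_left=-1, h_right=4, diff=5 [FAIL (|-1-4|=5 > 1)], height=5
  node 5: h_left=-1, h_right=5, diff=6 [FAIL (|-1-5|=6 > 1)], height=6
Node 25 violates the condition: |-1 - 1| = 2 > 1.
Result: Not balanced


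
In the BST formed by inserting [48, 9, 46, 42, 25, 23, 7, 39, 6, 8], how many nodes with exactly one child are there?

Tree built from: [48, 9, 46, 42, 25, 23, 7, 39, 6, 8]
Tree (level-order array): [48, 9, None, 7, 46, 6, 8, 42, None, None, None, None, None, 25, None, 23, 39]
Rule: These are nodes with exactly 1 non-null child.
Per-node child counts:
  node 48: 1 child(ren)
  node 9: 2 child(ren)
  node 7: 2 child(ren)
  node 6: 0 child(ren)
  node 8: 0 child(ren)
  node 46: 1 child(ren)
  node 42: 1 child(ren)
  node 25: 2 child(ren)
  node 23: 0 child(ren)
  node 39: 0 child(ren)
Matching nodes: [48, 46, 42]
Count of nodes with exactly one child: 3


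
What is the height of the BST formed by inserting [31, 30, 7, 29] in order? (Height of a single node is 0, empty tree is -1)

Insertion order: [31, 30, 7, 29]
Tree (level-order array): [31, 30, None, 7, None, None, 29]
Compute height bottom-up (empty subtree = -1):
  height(29) = 1 + max(-1, -1) = 0
  height(7) = 1 + max(-1, 0) = 1
  height(30) = 1 + max(1, -1) = 2
  height(31) = 1 + max(2, -1) = 3
Height = 3


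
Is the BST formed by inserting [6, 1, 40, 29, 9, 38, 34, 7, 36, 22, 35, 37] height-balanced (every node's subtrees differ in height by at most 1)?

Tree (level-order array): [6, 1, 40, None, None, 29, None, 9, 38, 7, 22, 34, None, None, None, None, None, None, 36, 35, 37]
Definition: a tree is height-balanced if, at every node, |h(left) - h(right)| <= 1 (empty subtree has height -1).
Bottom-up per-node check:
  node 1: h_left=-1, h_right=-1, diff=0 [OK], height=0
  node 7: h_left=-1, h_right=-1, diff=0 [OK], height=0
  node 22: h_left=-1, h_right=-1, diff=0 [OK], height=0
  node 9: h_left=0, h_right=0, diff=0 [OK], height=1
  node 35: h_left=-1, h_right=-1, diff=0 [OK], height=0
  node 37: h_left=-1, h_right=-1, diff=0 [OK], height=0
  node 36: h_left=0, h_right=0, diff=0 [OK], height=1
  node 34: h_left=-1, h_right=1, diff=2 [FAIL (|-1-1|=2 > 1)], height=2
  node 38: h_left=2, h_right=-1, diff=3 [FAIL (|2--1|=3 > 1)], height=3
  node 29: h_left=1, h_right=3, diff=2 [FAIL (|1-3|=2 > 1)], height=4
  node 40: h_left=4, h_right=-1, diff=5 [FAIL (|4--1|=5 > 1)], height=5
  node 6: h_left=0, h_right=5, diff=5 [FAIL (|0-5|=5 > 1)], height=6
Node 34 violates the condition: |-1 - 1| = 2 > 1.
Result: Not balanced


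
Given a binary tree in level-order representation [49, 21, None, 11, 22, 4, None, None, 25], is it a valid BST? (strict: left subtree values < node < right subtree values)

Level-order array: [49, 21, None, 11, 22, 4, None, None, 25]
Validate using subtree bounds (lo, hi): at each node, require lo < value < hi,
then recurse left with hi=value and right with lo=value.
Preorder trace (stopping at first violation):
  at node 49 with bounds (-inf, +inf): OK
  at node 21 with bounds (-inf, 49): OK
  at node 11 with bounds (-inf, 21): OK
  at node 4 with bounds (-inf, 11): OK
  at node 22 with bounds (21, 49): OK
  at node 25 with bounds (22, 49): OK
No violation found at any node.
Result: Valid BST


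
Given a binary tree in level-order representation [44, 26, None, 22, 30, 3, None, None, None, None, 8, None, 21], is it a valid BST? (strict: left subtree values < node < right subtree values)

Level-order array: [44, 26, None, 22, 30, 3, None, None, None, None, 8, None, 21]
Validate using subtree bounds (lo, hi): at each node, require lo < value < hi,
then recurse left with hi=value and right with lo=value.
Preorder trace (stopping at first violation):
  at node 44 with bounds (-inf, +inf): OK
  at node 26 with bounds (-inf, 44): OK
  at node 22 with bounds (-inf, 26): OK
  at node 3 with bounds (-inf, 22): OK
  at node 8 with bounds (3, 22): OK
  at node 21 with bounds (8, 22): OK
  at node 30 with bounds (26, 44): OK
No violation found at any node.
Result: Valid BST


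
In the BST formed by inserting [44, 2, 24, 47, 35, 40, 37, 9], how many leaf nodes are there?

Tree built from: [44, 2, 24, 47, 35, 40, 37, 9]
Tree (level-order array): [44, 2, 47, None, 24, None, None, 9, 35, None, None, None, 40, 37]
Rule: A leaf has 0 children.
Per-node child counts:
  node 44: 2 child(ren)
  node 2: 1 child(ren)
  node 24: 2 child(ren)
  node 9: 0 child(ren)
  node 35: 1 child(ren)
  node 40: 1 child(ren)
  node 37: 0 child(ren)
  node 47: 0 child(ren)
Matching nodes: [9, 37, 47]
Count of leaf nodes: 3


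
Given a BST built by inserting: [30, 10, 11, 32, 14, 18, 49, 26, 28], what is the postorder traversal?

Tree insertion order: [30, 10, 11, 32, 14, 18, 49, 26, 28]
Tree (level-order array): [30, 10, 32, None, 11, None, 49, None, 14, None, None, None, 18, None, 26, None, 28]
Postorder traversal: [28, 26, 18, 14, 11, 10, 49, 32, 30]


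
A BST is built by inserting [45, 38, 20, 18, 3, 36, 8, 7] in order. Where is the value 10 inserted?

Starting tree (level order): [45, 38, None, 20, None, 18, 36, 3, None, None, None, None, 8, 7]
Insertion path: 45 -> 38 -> 20 -> 18 -> 3 -> 8
Result: insert 10 as right child of 8
Final tree (level order): [45, 38, None, 20, None, 18, 36, 3, None, None, None, None, 8, 7, 10]


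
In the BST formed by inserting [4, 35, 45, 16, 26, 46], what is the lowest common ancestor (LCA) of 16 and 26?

Tree insertion order: [4, 35, 45, 16, 26, 46]
Tree (level-order array): [4, None, 35, 16, 45, None, 26, None, 46]
In a BST, the LCA of p=16, q=26 is the first node v on the
root-to-leaf path with p <= v <= q (go left if both < v, right if both > v).
Walk from root:
  at 4: both 16 and 26 > 4, go right
  at 35: both 16 and 26 < 35, go left
  at 16: 16 <= 16 <= 26, this is the LCA
LCA = 16


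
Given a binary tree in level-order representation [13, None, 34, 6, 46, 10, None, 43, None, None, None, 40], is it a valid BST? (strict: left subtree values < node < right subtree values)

Level-order array: [13, None, 34, 6, 46, 10, None, 43, None, None, None, 40]
Validate using subtree bounds (lo, hi): at each node, require lo < value < hi,
then recurse left with hi=value and right with lo=value.
Preorder trace (stopping at first violation):
  at node 13 with bounds (-inf, +inf): OK
  at node 34 with bounds (13, +inf): OK
  at node 6 with bounds (13, 34): VIOLATION
Node 6 violates its bound: not (13 < 6 < 34).
Result: Not a valid BST


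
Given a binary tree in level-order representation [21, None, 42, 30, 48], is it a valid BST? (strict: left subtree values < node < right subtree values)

Level-order array: [21, None, 42, 30, 48]
Validate using subtree bounds (lo, hi): at each node, require lo < value < hi,
then recurse left with hi=value and right with lo=value.
Preorder trace (stopping at first violation):
  at node 21 with bounds (-inf, +inf): OK
  at node 42 with bounds (21, +inf): OK
  at node 30 with bounds (21, 42): OK
  at node 48 with bounds (42, +inf): OK
No violation found at any node.
Result: Valid BST


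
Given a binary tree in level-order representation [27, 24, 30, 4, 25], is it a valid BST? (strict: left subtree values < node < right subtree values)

Level-order array: [27, 24, 30, 4, 25]
Validate using subtree bounds (lo, hi): at each node, require lo < value < hi,
then recurse left with hi=value and right with lo=value.
Preorder trace (stopping at first violation):
  at node 27 with bounds (-inf, +inf): OK
  at node 24 with bounds (-inf, 27): OK
  at node 4 with bounds (-inf, 24): OK
  at node 25 with bounds (24, 27): OK
  at node 30 with bounds (27, +inf): OK
No violation found at any node.
Result: Valid BST


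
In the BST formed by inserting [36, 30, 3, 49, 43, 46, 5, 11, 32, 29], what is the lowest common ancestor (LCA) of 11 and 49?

Tree insertion order: [36, 30, 3, 49, 43, 46, 5, 11, 32, 29]
Tree (level-order array): [36, 30, 49, 3, 32, 43, None, None, 5, None, None, None, 46, None, 11, None, None, None, 29]
In a BST, the LCA of p=11, q=49 is the first node v on the
root-to-leaf path with p <= v <= q (go left if both < v, right if both > v).
Walk from root:
  at 36: 11 <= 36 <= 49, this is the LCA
LCA = 36


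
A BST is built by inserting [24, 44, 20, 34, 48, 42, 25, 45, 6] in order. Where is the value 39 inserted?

Starting tree (level order): [24, 20, 44, 6, None, 34, 48, None, None, 25, 42, 45]
Insertion path: 24 -> 44 -> 34 -> 42
Result: insert 39 as left child of 42
Final tree (level order): [24, 20, 44, 6, None, 34, 48, None, None, 25, 42, 45, None, None, None, 39]


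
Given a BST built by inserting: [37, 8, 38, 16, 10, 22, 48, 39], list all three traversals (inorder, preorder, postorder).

Tree insertion order: [37, 8, 38, 16, 10, 22, 48, 39]
Tree (level-order array): [37, 8, 38, None, 16, None, 48, 10, 22, 39]
Inorder (L, root, R): [8, 10, 16, 22, 37, 38, 39, 48]
Preorder (root, L, R): [37, 8, 16, 10, 22, 38, 48, 39]
Postorder (L, R, root): [10, 22, 16, 8, 39, 48, 38, 37]


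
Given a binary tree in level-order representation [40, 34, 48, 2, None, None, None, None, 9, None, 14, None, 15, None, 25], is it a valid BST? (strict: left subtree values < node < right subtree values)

Level-order array: [40, 34, 48, 2, None, None, None, None, 9, None, 14, None, 15, None, 25]
Validate using subtree bounds (lo, hi): at each node, require lo < value < hi,
then recurse left with hi=value and right with lo=value.
Preorder trace (stopping at first violation):
  at node 40 with bounds (-inf, +inf): OK
  at node 34 with bounds (-inf, 40): OK
  at node 2 with bounds (-inf, 34): OK
  at node 9 with bounds (2, 34): OK
  at node 14 with bounds (9, 34): OK
  at node 15 with bounds (14, 34): OK
  at node 25 with bounds (15, 34): OK
  at node 48 with bounds (40, +inf): OK
No violation found at any node.
Result: Valid BST


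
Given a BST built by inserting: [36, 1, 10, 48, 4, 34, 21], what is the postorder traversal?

Tree insertion order: [36, 1, 10, 48, 4, 34, 21]
Tree (level-order array): [36, 1, 48, None, 10, None, None, 4, 34, None, None, 21]
Postorder traversal: [4, 21, 34, 10, 1, 48, 36]


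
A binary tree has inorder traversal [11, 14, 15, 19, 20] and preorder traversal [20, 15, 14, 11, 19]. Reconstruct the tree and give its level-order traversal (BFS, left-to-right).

Inorder:  [11, 14, 15, 19, 20]
Preorder: [20, 15, 14, 11, 19]
Algorithm: preorder visits root first, so consume preorder in order;
for each root, split the current inorder slice at that value into
left-subtree inorder and right-subtree inorder, then recurse.
Recursive splits:
  root=20; inorder splits into left=[11, 14, 15, 19], right=[]
  root=15; inorder splits into left=[11, 14], right=[19]
  root=14; inorder splits into left=[11], right=[]
  root=11; inorder splits into left=[], right=[]
  root=19; inorder splits into left=[], right=[]
Reconstructed level-order: [20, 15, 14, 19, 11]


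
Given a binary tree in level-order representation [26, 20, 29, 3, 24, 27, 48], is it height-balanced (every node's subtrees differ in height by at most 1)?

Tree (level-order array): [26, 20, 29, 3, 24, 27, 48]
Definition: a tree is height-balanced if, at every node, |h(left) - h(right)| <= 1 (empty subtree has height -1).
Bottom-up per-node check:
  node 3: h_left=-1, h_right=-1, diff=0 [OK], height=0
  node 24: h_left=-1, h_right=-1, diff=0 [OK], height=0
  node 20: h_left=0, h_right=0, diff=0 [OK], height=1
  node 27: h_left=-1, h_right=-1, diff=0 [OK], height=0
  node 48: h_left=-1, h_right=-1, diff=0 [OK], height=0
  node 29: h_left=0, h_right=0, diff=0 [OK], height=1
  node 26: h_left=1, h_right=1, diff=0 [OK], height=2
All nodes satisfy the balance condition.
Result: Balanced


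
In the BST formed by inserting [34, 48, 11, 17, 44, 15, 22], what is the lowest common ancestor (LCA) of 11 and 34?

Tree insertion order: [34, 48, 11, 17, 44, 15, 22]
Tree (level-order array): [34, 11, 48, None, 17, 44, None, 15, 22]
In a BST, the LCA of p=11, q=34 is the first node v on the
root-to-leaf path with p <= v <= q (go left if both < v, right if both > v).
Walk from root:
  at 34: 11 <= 34 <= 34, this is the LCA
LCA = 34


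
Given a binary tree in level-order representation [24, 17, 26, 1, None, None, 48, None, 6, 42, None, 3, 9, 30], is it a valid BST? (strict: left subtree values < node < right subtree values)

Level-order array: [24, 17, 26, 1, None, None, 48, None, 6, 42, None, 3, 9, 30]
Validate using subtree bounds (lo, hi): at each node, require lo < value < hi,
then recurse left with hi=value and right with lo=value.
Preorder trace (stopping at first violation):
  at node 24 with bounds (-inf, +inf): OK
  at node 17 with bounds (-inf, 24): OK
  at node 1 with bounds (-inf, 17): OK
  at node 6 with bounds (1, 17): OK
  at node 3 with bounds (1, 6): OK
  at node 9 with bounds (6, 17): OK
  at node 26 with bounds (24, +inf): OK
  at node 48 with bounds (26, +inf): OK
  at node 42 with bounds (26, 48): OK
  at node 30 with bounds (26, 42): OK
No violation found at any node.
Result: Valid BST


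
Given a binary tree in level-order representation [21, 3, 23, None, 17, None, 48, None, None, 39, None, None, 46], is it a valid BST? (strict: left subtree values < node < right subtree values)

Level-order array: [21, 3, 23, None, 17, None, 48, None, None, 39, None, None, 46]
Validate using subtree bounds (lo, hi): at each node, require lo < value < hi,
then recurse left with hi=value and right with lo=value.
Preorder trace (stopping at first violation):
  at node 21 with bounds (-inf, +inf): OK
  at node 3 with bounds (-inf, 21): OK
  at node 17 with bounds (3, 21): OK
  at node 23 with bounds (21, +inf): OK
  at node 48 with bounds (23, +inf): OK
  at node 39 with bounds (23, 48): OK
  at node 46 with bounds (39, 48): OK
No violation found at any node.
Result: Valid BST


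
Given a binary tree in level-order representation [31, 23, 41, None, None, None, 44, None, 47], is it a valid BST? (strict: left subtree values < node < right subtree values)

Level-order array: [31, 23, 41, None, None, None, 44, None, 47]
Validate using subtree bounds (lo, hi): at each node, require lo < value < hi,
then recurse left with hi=value and right with lo=value.
Preorder trace (stopping at first violation):
  at node 31 with bounds (-inf, +inf): OK
  at node 23 with bounds (-inf, 31): OK
  at node 41 with bounds (31, +inf): OK
  at node 44 with bounds (41, +inf): OK
  at node 47 with bounds (44, +inf): OK
No violation found at any node.
Result: Valid BST


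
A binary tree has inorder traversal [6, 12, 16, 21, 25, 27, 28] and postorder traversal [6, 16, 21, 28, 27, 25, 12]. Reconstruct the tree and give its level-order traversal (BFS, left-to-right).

Inorder:   [6, 12, 16, 21, 25, 27, 28]
Postorder: [6, 16, 21, 28, 27, 25, 12]
Algorithm: postorder visits root last, so walk postorder right-to-left;
each value is the root of the current inorder slice — split it at that
value, recurse on the right subtree first, then the left.
Recursive splits:
  root=12; inorder splits into left=[6], right=[16, 21, 25, 27, 28]
  root=25; inorder splits into left=[16, 21], right=[27, 28]
  root=27; inorder splits into left=[], right=[28]
  root=28; inorder splits into left=[], right=[]
  root=21; inorder splits into left=[16], right=[]
  root=16; inorder splits into left=[], right=[]
  root=6; inorder splits into left=[], right=[]
Reconstructed level-order: [12, 6, 25, 21, 27, 16, 28]


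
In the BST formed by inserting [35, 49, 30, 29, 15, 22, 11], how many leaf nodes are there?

Tree built from: [35, 49, 30, 29, 15, 22, 11]
Tree (level-order array): [35, 30, 49, 29, None, None, None, 15, None, 11, 22]
Rule: A leaf has 0 children.
Per-node child counts:
  node 35: 2 child(ren)
  node 30: 1 child(ren)
  node 29: 1 child(ren)
  node 15: 2 child(ren)
  node 11: 0 child(ren)
  node 22: 0 child(ren)
  node 49: 0 child(ren)
Matching nodes: [11, 22, 49]
Count of leaf nodes: 3


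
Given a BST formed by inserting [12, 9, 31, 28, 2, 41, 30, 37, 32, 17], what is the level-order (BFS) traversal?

Tree insertion order: [12, 9, 31, 28, 2, 41, 30, 37, 32, 17]
Tree (level-order array): [12, 9, 31, 2, None, 28, 41, None, None, 17, 30, 37, None, None, None, None, None, 32]
BFS from the root, enqueuing left then right child of each popped node:
  queue [12] -> pop 12, enqueue [9, 31], visited so far: [12]
  queue [9, 31] -> pop 9, enqueue [2], visited so far: [12, 9]
  queue [31, 2] -> pop 31, enqueue [28, 41], visited so far: [12, 9, 31]
  queue [2, 28, 41] -> pop 2, enqueue [none], visited so far: [12, 9, 31, 2]
  queue [28, 41] -> pop 28, enqueue [17, 30], visited so far: [12, 9, 31, 2, 28]
  queue [41, 17, 30] -> pop 41, enqueue [37], visited so far: [12, 9, 31, 2, 28, 41]
  queue [17, 30, 37] -> pop 17, enqueue [none], visited so far: [12, 9, 31, 2, 28, 41, 17]
  queue [30, 37] -> pop 30, enqueue [none], visited so far: [12, 9, 31, 2, 28, 41, 17, 30]
  queue [37] -> pop 37, enqueue [32], visited so far: [12, 9, 31, 2, 28, 41, 17, 30, 37]
  queue [32] -> pop 32, enqueue [none], visited so far: [12, 9, 31, 2, 28, 41, 17, 30, 37, 32]
Result: [12, 9, 31, 2, 28, 41, 17, 30, 37, 32]


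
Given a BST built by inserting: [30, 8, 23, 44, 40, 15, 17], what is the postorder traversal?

Tree insertion order: [30, 8, 23, 44, 40, 15, 17]
Tree (level-order array): [30, 8, 44, None, 23, 40, None, 15, None, None, None, None, 17]
Postorder traversal: [17, 15, 23, 8, 40, 44, 30]


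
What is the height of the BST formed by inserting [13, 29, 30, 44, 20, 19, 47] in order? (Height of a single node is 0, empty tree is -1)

Insertion order: [13, 29, 30, 44, 20, 19, 47]
Tree (level-order array): [13, None, 29, 20, 30, 19, None, None, 44, None, None, None, 47]
Compute height bottom-up (empty subtree = -1):
  height(19) = 1 + max(-1, -1) = 0
  height(20) = 1 + max(0, -1) = 1
  height(47) = 1 + max(-1, -1) = 0
  height(44) = 1 + max(-1, 0) = 1
  height(30) = 1 + max(-1, 1) = 2
  height(29) = 1 + max(1, 2) = 3
  height(13) = 1 + max(-1, 3) = 4
Height = 4


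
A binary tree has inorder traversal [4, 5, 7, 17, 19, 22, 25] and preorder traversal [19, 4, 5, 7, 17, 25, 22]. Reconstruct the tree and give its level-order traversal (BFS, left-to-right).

Inorder:  [4, 5, 7, 17, 19, 22, 25]
Preorder: [19, 4, 5, 7, 17, 25, 22]
Algorithm: preorder visits root first, so consume preorder in order;
for each root, split the current inorder slice at that value into
left-subtree inorder and right-subtree inorder, then recurse.
Recursive splits:
  root=19; inorder splits into left=[4, 5, 7, 17], right=[22, 25]
  root=4; inorder splits into left=[], right=[5, 7, 17]
  root=5; inorder splits into left=[], right=[7, 17]
  root=7; inorder splits into left=[], right=[17]
  root=17; inorder splits into left=[], right=[]
  root=25; inorder splits into left=[22], right=[]
  root=22; inorder splits into left=[], right=[]
Reconstructed level-order: [19, 4, 25, 5, 22, 7, 17]


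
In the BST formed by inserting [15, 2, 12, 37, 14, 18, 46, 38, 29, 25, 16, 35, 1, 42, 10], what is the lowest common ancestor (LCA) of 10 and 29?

Tree insertion order: [15, 2, 12, 37, 14, 18, 46, 38, 29, 25, 16, 35, 1, 42, 10]
Tree (level-order array): [15, 2, 37, 1, 12, 18, 46, None, None, 10, 14, 16, 29, 38, None, None, None, None, None, None, None, 25, 35, None, 42]
In a BST, the LCA of p=10, q=29 is the first node v on the
root-to-leaf path with p <= v <= q (go left if both < v, right if both > v).
Walk from root:
  at 15: 10 <= 15 <= 29, this is the LCA
LCA = 15


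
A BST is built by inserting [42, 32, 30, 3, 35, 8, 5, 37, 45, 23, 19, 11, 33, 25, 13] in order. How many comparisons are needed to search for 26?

Search path for 26: 42 -> 32 -> 30 -> 3 -> 8 -> 23 -> 25
Found: False
Comparisons: 7


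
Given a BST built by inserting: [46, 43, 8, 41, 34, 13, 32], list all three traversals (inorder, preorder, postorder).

Tree insertion order: [46, 43, 8, 41, 34, 13, 32]
Tree (level-order array): [46, 43, None, 8, None, None, 41, 34, None, 13, None, None, 32]
Inorder (L, root, R): [8, 13, 32, 34, 41, 43, 46]
Preorder (root, L, R): [46, 43, 8, 41, 34, 13, 32]
Postorder (L, R, root): [32, 13, 34, 41, 8, 43, 46]


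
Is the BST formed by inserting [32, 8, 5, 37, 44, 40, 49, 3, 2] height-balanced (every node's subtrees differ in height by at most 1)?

Tree (level-order array): [32, 8, 37, 5, None, None, 44, 3, None, 40, 49, 2]
Definition: a tree is height-balanced if, at every node, |h(left) - h(right)| <= 1 (empty subtree has height -1).
Bottom-up per-node check:
  node 2: h_left=-1, h_right=-1, diff=0 [OK], height=0
  node 3: h_left=0, h_right=-1, diff=1 [OK], height=1
  node 5: h_left=1, h_right=-1, diff=2 [FAIL (|1--1|=2 > 1)], height=2
  node 8: h_left=2, h_right=-1, diff=3 [FAIL (|2--1|=3 > 1)], height=3
  node 40: h_left=-1, h_right=-1, diff=0 [OK], height=0
  node 49: h_left=-1, h_right=-1, diff=0 [OK], height=0
  node 44: h_left=0, h_right=0, diff=0 [OK], height=1
  node 37: h_left=-1, h_right=1, diff=2 [FAIL (|-1-1|=2 > 1)], height=2
  node 32: h_left=3, h_right=2, diff=1 [OK], height=4
Node 5 violates the condition: |1 - -1| = 2 > 1.
Result: Not balanced


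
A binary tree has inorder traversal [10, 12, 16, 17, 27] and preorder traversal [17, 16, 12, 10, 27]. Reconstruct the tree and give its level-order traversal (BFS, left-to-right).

Inorder:  [10, 12, 16, 17, 27]
Preorder: [17, 16, 12, 10, 27]
Algorithm: preorder visits root first, so consume preorder in order;
for each root, split the current inorder slice at that value into
left-subtree inorder and right-subtree inorder, then recurse.
Recursive splits:
  root=17; inorder splits into left=[10, 12, 16], right=[27]
  root=16; inorder splits into left=[10, 12], right=[]
  root=12; inorder splits into left=[10], right=[]
  root=10; inorder splits into left=[], right=[]
  root=27; inorder splits into left=[], right=[]
Reconstructed level-order: [17, 16, 27, 12, 10]


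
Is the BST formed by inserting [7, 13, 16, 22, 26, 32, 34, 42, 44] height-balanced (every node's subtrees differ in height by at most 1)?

Tree (level-order array): [7, None, 13, None, 16, None, 22, None, 26, None, 32, None, 34, None, 42, None, 44]
Definition: a tree is height-balanced if, at every node, |h(left) - h(right)| <= 1 (empty subtree has height -1).
Bottom-up per-node check:
  node 44: h_left=-1, h_right=-1, diff=0 [OK], height=0
  node 42: h_left=-1, h_right=0, diff=1 [OK], height=1
  node 34: h_left=-1, h_right=1, diff=2 [FAIL (|-1-1|=2 > 1)], height=2
  node 32: h_left=-1, h_right=2, diff=3 [FAIL (|-1-2|=3 > 1)], height=3
  node 26: h_left=-1, h_right=3, diff=4 [FAIL (|-1-3|=4 > 1)], height=4
  node 22: h_left=-1, h_right=4, diff=5 [FAIL (|-1-4|=5 > 1)], height=5
  node 16: h_left=-1, h_right=5, diff=6 [FAIL (|-1-5|=6 > 1)], height=6
  node 13: h_left=-1, h_right=6, diff=7 [FAIL (|-1-6|=7 > 1)], height=7
  node 7: h_left=-1, h_right=7, diff=8 [FAIL (|-1-7|=8 > 1)], height=8
Node 34 violates the condition: |-1 - 1| = 2 > 1.
Result: Not balanced


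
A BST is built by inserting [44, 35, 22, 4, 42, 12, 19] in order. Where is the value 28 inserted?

Starting tree (level order): [44, 35, None, 22, 42, 4, None, None, None, None, 12, None, 19]
Insertion path: 44 -> 35 -> 22
Result: insert 28 as right child of 22
Final tree (level order): [44, 35, None, 22, 42, 4, 28, None, None, None, 12, None, None, None, 19]


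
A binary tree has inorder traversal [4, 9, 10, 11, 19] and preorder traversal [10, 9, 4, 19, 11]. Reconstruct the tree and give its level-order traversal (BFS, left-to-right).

Inorder:  [4, 9, 10, 11, 19]
Preorder: [10, 9, 4, 19, 11]
Algorithm: preorder visits root first, so consume preorder in order;
for each root, split the current inorder slice at that value into
left-subtree inorder and right-subtree inorder, then recurse.
Recursive splits:
  root=10; inorder splits into left=[4, 9], right=[11, 19]
  root=9; inorder splits into left=[4], right=[]
  root=4; inorder splits into left=[], right=[]
  root=19; inorder splits into left=[11], right=[]
  root=11; inorder splits into left=[], right=[]
Reconstructed level-order: [10, 9, 19, 4, 11]


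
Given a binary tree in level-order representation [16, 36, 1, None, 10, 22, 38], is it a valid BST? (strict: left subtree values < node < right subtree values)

Level-order array: [16, 36, 1, None, 10, 22, 38]
Validate using subtree bounds (lo, hi): at each node, require lo < value < hi,
then recurse left with hi=value and right with lo=value.
Preorder trace (stopping at first violation):
  at node 16 with bounds (-inf, +inf): OK
  at node 36 with bounds (-inf, 16): VIOLATION
Node 36 violates its bound: not (-inf < 36 < 16).
Result: Not a valid BST


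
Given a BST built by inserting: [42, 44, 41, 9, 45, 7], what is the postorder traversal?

Tree insertion order: [42, 44, 41, 9, 45, 7]
Tree (level-order array): [42, 41, 44, 9, None, None, 45, 7]
Postorder traversal: [7, 9, 41, 45, 44, 42]


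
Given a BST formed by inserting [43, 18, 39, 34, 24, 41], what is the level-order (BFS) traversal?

Tree insertion order: [43, 18, 39, 34, 24, 41]
Tree (level-order array): [43, 18, None, None, 39, 34, 41, 24]
BFS from the root, enqueuing left then right child of each popped node:
  queue [43] -> pop 43, enqueue [18], visited so far: [43]
  queue [18] -> pop 18, enqueue [39], visited so far: [43, 18]
  queue [39] -> pop 39, enqueue [34, 41], visited so far: [43, 18, 39]
  queue [34, 41] -> pop 34, enqueue [24], visited so far: [43, 18, 39, 34]
  queue [41, 24] -> pop 41, enqueue [none], visited so far: [43, 18, 39, 34, 41]
  queue [24] -> pop 24, enqueue [none], visited so far: [43, 18, 39, 34, 41, 24]
Result: [43, 18, 39, 34, 41, 24]


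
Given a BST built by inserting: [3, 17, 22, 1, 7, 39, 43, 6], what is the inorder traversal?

Tree insertion order: [3, 17, 22, 1, 7, 39, 43, 6]
Tree (level-order array): [3, 1, 17, None, None, 7, 22, 6, None, None, 39, None, None, None, 43]
Inorder traversal: [1, 3, 6, 7, 17, 22, 39, 43]


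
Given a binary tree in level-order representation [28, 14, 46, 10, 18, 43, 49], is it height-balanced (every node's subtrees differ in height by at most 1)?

Tree (level-order array): [28, 14, 46, 10, 18, 43, 49]
Definition: a tree is height-balanced if, at every node, |h(left) - h(right)| <= 1 (empty subtree has height -1).
Bottom-up per-node check:
  node 10: h_left=-1, h_right=-1, diff=0 [OK], height=0
  node 18: h_left=-1, h_right=-1, diff=0 [OK], height=0
  node 14: h_left=0, h_right=0, diff=0 [OK], height=1
  node 43: h_left=-1, h_right=-1, diff=0 [OK], height=0
  node 49: h_left=-1, h_right=-1, diff=0 [OK], height=0
  node 46: h_left=0, h_right=0, diff=0 [OK], height=1
  node 28: h_left=1, h_right=1, diff=0 [OK], height=2
All nodes satisfy the balance condition.
Result: Balanced


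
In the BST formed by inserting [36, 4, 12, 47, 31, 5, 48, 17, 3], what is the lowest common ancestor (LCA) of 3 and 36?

Tree insertion order: [36, 4, 12, 47, 31, 5, 48, 17, 3]
Tree (level-order array): [36, 4, 47, 3, 12, None, 48, None, None, 5, 31, None, None, None, None, 17]
In a BST, the LCA of p=3, q=36 is the first node v on the
root-to-leaf path with p <= v <= q (go left if both < v, right if both > v).
Walk from root:
  at 36: 3 <= 36 <= 36, this is the LCA
LCA = 36


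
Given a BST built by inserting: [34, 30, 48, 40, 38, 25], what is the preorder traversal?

Tree insertion order: [34, 30, 48, 40, 38, 25]
Tree (level-order array): [34, 30, 48, 25, None, 40, None, None, None, 38]
Preorder traversal: [34, 30, 25, 48, 40, 38]


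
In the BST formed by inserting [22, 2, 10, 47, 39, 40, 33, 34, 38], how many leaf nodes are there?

Tree built from: [22, 2, 10, 47, 39, 40, 33, 34, 38]
Tree (level-order array): [22, 2, 47, None, 10, 39, None, None, None, 33, 40, None, 34, None, None, None, 38]
Rule: A leaf has 0 children.
Per-node child counts:
  node 22: 2 child(ren)
  node 2: 1 child(ren)
  node 10: 0 child(ren)
  node 47: 1 child(ren)
  node 39: 2 child(ren)
  node 33: 1 child(ren)
  node 34: 1 child(ren)
  node 38: 0 child(ren)
  node 40: 0 child(ren)
Matching nodes: [10, 38, 40]
Count of leaf nodes: 3


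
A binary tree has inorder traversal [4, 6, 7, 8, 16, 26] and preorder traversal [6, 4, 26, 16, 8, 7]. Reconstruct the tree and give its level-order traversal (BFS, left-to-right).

Inorder:  [4, 6, 7, 8, 16, 26]
Preorder: [6, 4, 26, 16, 8, 7]
Algorithm: preorder visits root first, so consume preorder in order;
for each root, split the current inorder slice at that value into
left-subtree inorder and right-subtree inorder, then recurse.
Recursive splits:
  root=6; inorder splits into left=[4], right=[7, 8, 16, 26]
  root=4; inorder splits into left=[], right=[]
  root=26; inorder splits into left=[7, 8, 16], right=[]
  root=16; inorder splits into left=[7, 8], right=[]
  root=8; inorder splits into left=[7], right=[]
  root=7; inorder splits into left=[], right=[]
Reconstructed level-order: [6, 4, 26, 16, 8, 7]


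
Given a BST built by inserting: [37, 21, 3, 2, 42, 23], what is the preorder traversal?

Tree insertion order: [37, 21, 3, 2, 42, 23]
Tree (level-order array): [37, 21, 42, 3, 23, None, None, 2]
Preorder traversal: [37, 21, 3, 2, 23, 42]


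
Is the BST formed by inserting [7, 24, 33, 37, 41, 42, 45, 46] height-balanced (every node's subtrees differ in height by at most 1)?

Tree (level-order array): [7, None, 24, None, 33, None, 37, None, 41, None, 42, None, 45, None, 46]
Definition: a tree is height-balanced if, at every node, |h(left) - h(right)| <= 1 (empty subtree has height -1).
Bottom-up per-node check:
  node 46: h_left=-1, h_right=-1, diff=0 [OK], height=0
  node 45: h_left=-1, h_right=0, diff=1 [OK], height=1
  node 42: h_left=-1, h_right=1, diff=2 [FAIL (|-1-1|=2 > 1)], height=2
  node 41: h_left=-1, h_right=2, diff=3 [FAIL (|-1-2|=3 > 1)], height=3
  node 37: h_left=-1, h_right=3, diff=4 [FAIL (|-1-3|=4 > 1)], height=4
  node 33: h_left=-1, h_right=4, diff=5 [FAIL (|-1-4|=5 > 1)], height=5
  node 24: h_left=-1, h_right=5, diff=6 [FAIL (|-1-5|=6 > 1)], height=6
  node 7: h_left=-1, h_right=6, diff=7 [FAIL (|-1-6|=7 > 1)], height=7
Node 42 violates the condition: |-1 - 1| = 2 > 1.
Result: Not balanced


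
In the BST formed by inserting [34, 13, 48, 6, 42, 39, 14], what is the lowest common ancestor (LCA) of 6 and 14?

Tree insertion order: [34, 13, 48, 6, 42, 39, 14]
Tree (level-order array): [34, 13, 48, 6, 14, 42, None, None, None, None, None, 39]
In a BST, the LCA of p=6, q=14 is the first node v on the
root-to-leaf path with p <= v <= q (go left if both < v, right if both > v).
Walk from root:
  at 34: both 6 and 14 < 34, go left
  at 13: 6 <= 13 <= 14, this is the LCA
LCA = 13


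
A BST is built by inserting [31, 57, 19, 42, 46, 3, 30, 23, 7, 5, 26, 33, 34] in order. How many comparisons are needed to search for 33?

Search path for 33: 31 -> 57 -> 42 -> 33
Found: True
Comparisons: 4


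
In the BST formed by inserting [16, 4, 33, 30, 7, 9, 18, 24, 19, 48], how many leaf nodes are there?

Tree built from: [16, 4, 33, 30, 7, 9, 18, 24, 19, 48]
Tree (level-order array): [16, 4, 33, None, 7, 30, 48, None, 9, 18, None, None, None, None, None, None, 24, 19]
Rule: A leaf has 0 children.
Per-node child counts:
  node 16: 2 child(ren)
  node 4: 1 child(ren)
  node 7: 1 child(ren)
  node 9: 0 child(ren)
  node 33: 2 child(ren)
  node 30: 1 child(ren)
  node 18: 1 child(ren)
  node 24: 1 child(ren)
  node 19: 0 child(ren)
  node 48: 0 child(ren)
Matching nodes: [9, 19, 48]
Count of leaf nodes: 3


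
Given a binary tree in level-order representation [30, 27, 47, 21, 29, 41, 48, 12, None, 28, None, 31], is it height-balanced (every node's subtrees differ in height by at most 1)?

Tree (level-order array): [30, 27, 47, 21, 29, 41, 48, 12, None, 28, None, 31]
Definition: a tree is height-balanced if, at every node, |h(left) - h(right)| <= 1 (empty subtree has height -1).
Bottom-up per-node check:
  node 12: h_left=-1, h_right=-1, diff=0 [OK], height=0
  node 21: h_left=0, h_right=-1, diff=1 [OK], height=1
  node 28: h_left=-1, h_right=-1, diff=0 [OK], height=0
  node 29: h_left=0, h_right=-1, diff=1 [OK], height=1
  node 27: h_left=1, h_right=1, diff=0 [OK], height=2
  node 31: h_left=-1, h_right=-1, diff=0 [OK], height=0
  node 41: h_left=0, h_right=-1, diff=1 [OK], height=1
  node 48: h_left=-1, h_right=-1, diff=0 [OK], height=0
  node 47: h_left=1, h_right=0, diff=1 [OK], height=2
  node 30: h_left=2, h_right=2, diff=0 [OK], height=3
All nodes satisfy the balance condition.
Result: Balanced


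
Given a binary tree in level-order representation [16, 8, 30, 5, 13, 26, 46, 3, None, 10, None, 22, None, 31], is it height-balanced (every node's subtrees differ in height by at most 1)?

Tree (level-order array): [16, 8, 30, 5, 13, 26, 46, 3, None, 10, None, 22, None, 31]
Definition: a tree is height-balanced if, at every node, |h(left) - h(right)| <= 1 (empty subtree has height -1).
Bottom-up per-node check:
  node 3: h_left=-1, h_right=-1, diff=0 [OK], height=0
  node 5: h_left=0, h_right=-1, diff=1 [OK], height=1
  node 10: h_left=-1, h_right=-1, diff=0 [OK], height=0
  node 13: h_left=0, h_right=-1, diff=1 [OK], height=1
  node 8: h_left=1, h_right=1, diff=0 [OK], height=2
  node 22: h_left=-1, h_right=-1, diff=0 [OK], height=0
  node 26: h_left=0, h_right=-1, diff=1 [OK], height=1
  node 31: h_left=-1, h_right=-1, diff=0 [OK], height=0
  node 46: h_left=0, h_right=-1, diff=1 [OK], height=1
  node 30: h_left=1, h_right=1, diff=0 [OK], height=2
  node 16: h_left=2, h_right=2, diff=0 [OK], height=3
All nodes satisfy the balance condition.
Result: Balanced


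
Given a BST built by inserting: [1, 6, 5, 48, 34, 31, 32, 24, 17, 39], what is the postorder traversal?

Tree insertion order: [1, 6, 5, 48, 34, 31, 32, 24, 17, 39]
Tree (level-order array): [1, None, 6, 5, 48, None, None, 34, None, 31, 39, 24, 32, None, None, 17]
Postorder traversal: [5, 17, 24, 32, 31, 39, 34, 48, 6, 1]


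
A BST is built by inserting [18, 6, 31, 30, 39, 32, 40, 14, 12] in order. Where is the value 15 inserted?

Starting tree (level order): [18, 6, 31, None, 14, 30, 39, 12, None, None, None, 32, 40]
Insertion path: 18 -> 6 -> 14
Result: insert 15 as right child of 14
Final tree (level order): [18, 6, 31, None, 14, 30, 39, 12, 15, None, None, 32, 40]


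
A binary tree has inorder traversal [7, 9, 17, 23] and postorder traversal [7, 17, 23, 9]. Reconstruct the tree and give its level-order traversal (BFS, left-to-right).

Inorder:   [7, 9, 17, 23]
Postorder: [7, 17, 23, 9]
Algorithm: postorder visits root last, so walk postorder right-to-left;
each value is the root of the current inorder slice — split it at that
value, recurse on the right subtree first, then the left.
Recursive splits:
  root=9; inorder splits into left=[7], right=[17, 23]
  root=23; inorder splits into left=[17], right=[]
  root=17; inorder splits into left=[], right=[]
  root=7; inorder splits into left=[], right=[]
Reconstructed level-order: [9, 7, 23, 17]


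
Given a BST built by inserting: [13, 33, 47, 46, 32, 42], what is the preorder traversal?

Tree insertion order: [13, 33, 47, 46, 32, 42]
Tree (level-order array): [13, None, 33, 32, 47, None, None, 46, None, 42]
Preorder traversal: [13, 33, 32, 47, 46, 42]


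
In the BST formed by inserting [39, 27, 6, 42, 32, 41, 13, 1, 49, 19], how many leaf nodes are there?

Tree built from: [39, 27, 6, 42, 32, 41, 13, 1, 49, 19]
Tree (level-order array): [39, 27, 42, 6, 32, 41, 49, 1, 13, None, None, None, None, None, None, None, None, None, 19]
Rule: A leaf has 0 children.
Per-node child counts:
  node 39: 2 child(ren)
  node 27: 2 child(ren)
  node 6: 2 child(ren)
  node 1: 0 child(ren)
  node 13: 1 child(ren)
  node 19: 0 child(ren)
  node 32: 0 child(ren)
  node 42: 2 child(ren)
  node 41: 0 child(ren)
  node 49: 0 child(ren)
Matching nodes: [1, 19, 32, 41, 49]
Count of leaf nodes: 5


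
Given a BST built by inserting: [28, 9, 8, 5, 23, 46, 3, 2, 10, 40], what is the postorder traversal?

Tree insertion order: [28, 9, 8, 5, 23, 46, 3, 2, 10, 40]
Tree (level-order array): [28, 9, 46, 8, 23, 40, None, 5, None, 10, None, None, None, 3, None, None, None, 2]
Postorder traversal: [2, 3, 5, 8, 10, 23, 9, 40, 46, 28]


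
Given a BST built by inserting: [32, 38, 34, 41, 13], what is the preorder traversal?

Tree insertion order: [32, 38, 34, 41, 13]
Tree (level-order array): [32, 13, 38, None, None, 34, 41]
Preorder traversal: [32, 13, 38, 34, 41]


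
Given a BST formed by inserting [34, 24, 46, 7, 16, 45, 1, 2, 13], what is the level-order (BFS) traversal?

Tree insertion order: [34, 24, 46, 7, 16, 45, 1, 2, 13]
Tree (level-order array): [34, 24, 46, 7, None, 45, None, 1, 16, None, None, None, 2, 13]
BFS from the root, enqueuing left then right child of each popped node:
  queue [34] -> pop 34, enqueue [24, 46], visited so far: [34]
  queue [24, 46] -> pop 24, enqueue [7], visited so far: [34, 24]
  queue [46, 7] -> pop 46, enqueue [45], visited so far: [34, 24, 46]
  queue [7, 45] -> pop 7, enqueue [1, 16], visited so far: [34, 24, 46, 7]
  queue [45, 1, 16] -> pop 45, enqueue [none], visited so far: [34, 24, 46, 7, 45]
  queue [1, 16] -> pop 1, enqueue [2], visited so far: [34, 24, 46, 7, 45, 1]
  queue [16, 2] -> pop 16, enqueue [13], visited so far: [34, 24, 46, 7, 45, 1, 16]
  queue [2, 13] -> pop 2, enqueue [none], visited so far: [34, 24, 46, 7, 45, 1, 16, 2]
  queue [13] -> pop 13, enqueue [none], visited so far: [34, 24, 46, 7, 45, 1, 16, 2, 13]
Result: [34, 24, 46, 7, 45, 1, 16, 2, 13]
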